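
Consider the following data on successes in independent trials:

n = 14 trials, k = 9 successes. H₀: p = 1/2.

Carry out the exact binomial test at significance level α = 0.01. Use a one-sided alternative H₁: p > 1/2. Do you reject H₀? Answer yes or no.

Exact binomial: n=14, k=9, p₀=1/2=0.5000
P(X≥9) from Σ C(n,i)·p₀^i·(1−p₀)^(n−i)
p-value (one-sided, H₁ greater) = 0.21198
At α=0.01: p ≥ α → fail to reject H₀

reject H₀: no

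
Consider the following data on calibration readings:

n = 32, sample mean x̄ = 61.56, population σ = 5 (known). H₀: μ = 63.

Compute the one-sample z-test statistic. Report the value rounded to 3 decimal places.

test statistic = -1.629

SE = σ/√n = 5/√32 = 0.8839
z = (x̄−μ₀)/SE = (61.56−63)/0.8839 = -1.6292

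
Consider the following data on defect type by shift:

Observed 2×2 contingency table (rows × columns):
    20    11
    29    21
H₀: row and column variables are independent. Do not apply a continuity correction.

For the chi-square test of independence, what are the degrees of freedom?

df = (r−1)(c−1) = (2−1)·(2−1) = 1

degrees of freedom = 1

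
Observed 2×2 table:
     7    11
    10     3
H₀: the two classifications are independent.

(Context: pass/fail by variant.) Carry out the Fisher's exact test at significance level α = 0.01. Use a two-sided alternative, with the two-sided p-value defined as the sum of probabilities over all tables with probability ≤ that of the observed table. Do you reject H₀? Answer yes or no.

Margins: r₁=18, r₂=13, c₁=17, c₂=14, n=31
p_obs = C(18,7)·C(13,10)/C(31,17); sum pmf over tables with pmf ≤ p_obs
p-value (two-sided) = 0.06686
At α=0.01: p ≥ α → fail to reject H₀

reject H₀: no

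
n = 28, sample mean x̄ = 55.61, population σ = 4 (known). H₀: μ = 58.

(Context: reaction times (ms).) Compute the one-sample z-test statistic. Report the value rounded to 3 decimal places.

test statistic = -3.162

SE = σ/√n = 4/√28 = 0.7559
z = (x̄−μ₀)/SE = (55.61−58)/0.7559 = -3.1617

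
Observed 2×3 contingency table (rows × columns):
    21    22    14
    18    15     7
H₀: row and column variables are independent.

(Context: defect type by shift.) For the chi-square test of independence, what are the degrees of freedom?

df = (r−1)(c−1) = (2−1)·(3−1) = 2

degrees of freedom = 2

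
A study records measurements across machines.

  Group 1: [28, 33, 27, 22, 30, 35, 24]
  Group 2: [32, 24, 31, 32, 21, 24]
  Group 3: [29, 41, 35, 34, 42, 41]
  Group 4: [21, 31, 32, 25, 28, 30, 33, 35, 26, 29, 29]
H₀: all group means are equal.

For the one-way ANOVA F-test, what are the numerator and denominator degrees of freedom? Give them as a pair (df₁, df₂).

degrees of freedom = [3, 26]

k = 4 groups, N = 30 total
df = (k−1, N−k) = (4−1, 30−4) = (3, 26)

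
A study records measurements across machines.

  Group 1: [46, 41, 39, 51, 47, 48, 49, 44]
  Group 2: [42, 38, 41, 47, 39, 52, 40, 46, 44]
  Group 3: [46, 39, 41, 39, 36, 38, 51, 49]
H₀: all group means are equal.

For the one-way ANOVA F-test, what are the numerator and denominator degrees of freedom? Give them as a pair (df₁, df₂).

k = 3 groups, N = 25 total
df = (k−1, N−k) = (3−1, 25−3) = (2, 22)

degrees of freedom = [2, 22]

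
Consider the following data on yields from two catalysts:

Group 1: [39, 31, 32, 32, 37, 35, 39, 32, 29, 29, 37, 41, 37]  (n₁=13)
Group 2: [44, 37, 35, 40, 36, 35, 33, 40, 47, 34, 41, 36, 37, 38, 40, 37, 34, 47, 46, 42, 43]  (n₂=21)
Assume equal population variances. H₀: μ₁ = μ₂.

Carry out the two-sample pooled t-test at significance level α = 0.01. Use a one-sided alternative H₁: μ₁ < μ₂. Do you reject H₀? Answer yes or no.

reject H₀: yes

x̄₁=34.615, s₁=4.011, n₁=13
x̄₂=39.143, s₂=4.374, n₂=21
s_p² = [12·4.011² + 20·4.374²]/32 = 17.9890
SE = √(s_p²·(1/13+1/21)) = 1.4968
t = (34.615−39.143)/1.4968 = -3.0248
df = 32
p-value (one-sided, H₁ less) = 0.00244
At α=0.01: p < α → reject H₀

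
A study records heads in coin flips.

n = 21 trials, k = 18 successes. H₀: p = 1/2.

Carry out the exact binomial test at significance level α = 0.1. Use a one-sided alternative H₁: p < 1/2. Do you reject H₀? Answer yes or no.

reject H₀: no

Exact binomial: n=21, k=18, p₀=1/2=0.5000
P(X≤18) from Σ C(n,i)·p₀^i·(1−p₀)^(n−i)
p-value (one-sided, H₁ less) = 0.99989
At α=0.1: p ≥ α → fail to reject H₀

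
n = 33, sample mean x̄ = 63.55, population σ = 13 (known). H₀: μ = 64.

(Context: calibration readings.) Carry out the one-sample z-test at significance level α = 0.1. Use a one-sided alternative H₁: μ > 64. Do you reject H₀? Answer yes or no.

SE = σ/√n = 13/√33 = 2.2630
z = (x̄−μ₀)/SE = (63.55−64)/2.2630 = -0.1989
p-value (one-sided, H₁ greater) = 0.57881
At α=0.1: p ≥ α → fail to reject H₀

reject H₀: no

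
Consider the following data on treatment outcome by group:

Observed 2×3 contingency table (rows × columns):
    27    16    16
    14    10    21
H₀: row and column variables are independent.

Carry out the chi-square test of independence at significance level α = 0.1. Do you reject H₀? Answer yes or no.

reject H₀: no

Row totals [59, 45], col totals [41, 26, 37], n=104
χ² = (27−23.26)²/23.26 + (16−14.75)²/14.75 + (16−20.99)²/20.99 + (14−17.74)²/17.74 + (10−11.25)²/11.25 + (21−16.01)²/16.01 = 4.3769
df = 2
p-value (upper-tail) = 0.11209
At α=0.1: p ≥ α → fail to reject H₀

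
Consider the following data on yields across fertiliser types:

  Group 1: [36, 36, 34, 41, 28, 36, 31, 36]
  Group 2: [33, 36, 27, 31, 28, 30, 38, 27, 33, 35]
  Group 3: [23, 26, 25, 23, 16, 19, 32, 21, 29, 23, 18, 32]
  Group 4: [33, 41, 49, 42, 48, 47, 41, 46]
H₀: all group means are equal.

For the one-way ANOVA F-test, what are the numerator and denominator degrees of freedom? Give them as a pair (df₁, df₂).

degrees of freedom = [3, 34]

k = 4 groups, N = 38 total
df = (k−1, N−k) = (4−1, 38−4) = (3, 34)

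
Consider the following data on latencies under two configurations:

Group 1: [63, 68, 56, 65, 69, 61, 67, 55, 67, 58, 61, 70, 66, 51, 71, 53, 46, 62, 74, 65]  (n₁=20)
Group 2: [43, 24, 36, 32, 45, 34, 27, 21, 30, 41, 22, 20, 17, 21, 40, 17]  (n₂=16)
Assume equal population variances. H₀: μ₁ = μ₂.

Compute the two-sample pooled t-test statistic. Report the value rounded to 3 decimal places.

x̄₁=62.400, s₁=7.315, n₁=20
x̄₂=29.375, s₂=9.570, n₂=16
s_p² = [19·7.315² + 15·9.570²]/34 = 70.3103
SE = √(s_p²·(1/20+1/16)) = 2.8125
t = (62.400−29.375)/2.8125 = 11.7424
df = 34

test statistic = 11.742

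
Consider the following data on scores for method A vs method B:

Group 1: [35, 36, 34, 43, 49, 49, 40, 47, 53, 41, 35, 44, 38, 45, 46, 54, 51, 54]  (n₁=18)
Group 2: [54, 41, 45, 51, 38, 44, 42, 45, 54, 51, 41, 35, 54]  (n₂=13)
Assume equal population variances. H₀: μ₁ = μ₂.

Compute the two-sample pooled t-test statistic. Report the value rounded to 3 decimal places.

x̄₁=44.111, s₁=6.781, n₁=18
x̄₂=45.769, s₂=6.444, n₂=13
s_p² = [17·6.781² + 12·6.444²]/29 = 44.1409
SE = √(s_p²·(1/18+1/13)) = 2.4182
t = (44.111−45.769)/2.4182 = -0.6857
df = 29

test statistic = -0.686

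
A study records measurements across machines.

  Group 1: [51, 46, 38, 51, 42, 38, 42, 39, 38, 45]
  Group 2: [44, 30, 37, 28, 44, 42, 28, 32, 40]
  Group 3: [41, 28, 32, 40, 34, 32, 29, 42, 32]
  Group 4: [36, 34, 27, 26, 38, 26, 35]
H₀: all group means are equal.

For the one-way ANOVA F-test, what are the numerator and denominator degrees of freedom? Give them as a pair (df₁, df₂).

k = 4 groups, N = 35 total
df = (k−1, N−k) = (4−1, 35−4) = (3, 31)

degrees of freedom = [3, 31]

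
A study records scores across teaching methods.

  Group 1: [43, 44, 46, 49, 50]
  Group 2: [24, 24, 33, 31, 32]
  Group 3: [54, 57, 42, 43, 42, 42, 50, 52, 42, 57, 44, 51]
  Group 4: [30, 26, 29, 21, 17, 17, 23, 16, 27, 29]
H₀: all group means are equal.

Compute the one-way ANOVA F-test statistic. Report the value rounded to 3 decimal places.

Group means [46.40, 28.80, 48.00, 23.50], grand mean 37.094
SSB = Σnᵢ(x̄ᵢ−x̄)² = 4052.219; SSW = ΣΣ(x−x̄ᵢ)² = 796.500
MSB = 4052.219/3 = 1350.7396; MSW = 796.500/28 = 28.4464
F = MSB/MSW = 47.4836
df = (3, 28)

test statistic = 47.484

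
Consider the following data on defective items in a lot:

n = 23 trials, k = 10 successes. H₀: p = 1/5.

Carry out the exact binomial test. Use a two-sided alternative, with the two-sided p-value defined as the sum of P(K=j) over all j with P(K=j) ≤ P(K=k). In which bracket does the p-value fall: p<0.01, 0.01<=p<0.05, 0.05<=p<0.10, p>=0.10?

Exact binomial: n=23, k=10, p₀=1/5=0.2000
P(X=j) = C(n,j)·p₀^j·(1−p₀)^(n−j); p = Σ P(X=j) over j with P(X=j) ≤ P(X=10)
p-value (two-sided) = 0.01484
→ bracket: 0.01<=p<0.05

p-value bracket: 0.01<=p<0.05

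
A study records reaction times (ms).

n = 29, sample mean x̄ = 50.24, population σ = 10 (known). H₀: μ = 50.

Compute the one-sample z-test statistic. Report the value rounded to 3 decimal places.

test statistic = 0.129

SE = σ/√n = 10/√29 = 1.8570
z = (x̄−μ₀)/SE = (50.24−50)/1.8570 = 0.1292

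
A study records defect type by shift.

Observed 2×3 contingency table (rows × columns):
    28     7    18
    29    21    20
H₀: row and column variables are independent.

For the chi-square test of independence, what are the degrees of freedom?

degrees of freedom = 2

df = (r−1)(c−1) = (2−1)·(3−1) = 2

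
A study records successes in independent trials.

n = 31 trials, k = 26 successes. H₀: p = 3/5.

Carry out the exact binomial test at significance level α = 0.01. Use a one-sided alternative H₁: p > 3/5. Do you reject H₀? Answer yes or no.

Exact binomial: n=31, k=26, p₀=3/5=0.6000
P(X≥26) from Σ C(n,i)·p₀^i·(1−p₀)^(n−i)
p-value (one-sided, H₁ greater) = 0.00400
At α=0.01: p < α → reject H₀

reject H₀: yes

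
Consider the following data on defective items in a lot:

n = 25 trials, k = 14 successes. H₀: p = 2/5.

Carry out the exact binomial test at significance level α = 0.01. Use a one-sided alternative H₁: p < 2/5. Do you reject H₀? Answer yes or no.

reject H₀: no

Exact binomial: n=25, k=14, p₀=2/5=0.4000
P(X≤14) from Σ C(n,i)·p₀^i·(1−p₀)^(n−i)
p-value (one-sided, H₁ less) = 0.96561
At α=0.01: p ≥ α → fail to reject H₀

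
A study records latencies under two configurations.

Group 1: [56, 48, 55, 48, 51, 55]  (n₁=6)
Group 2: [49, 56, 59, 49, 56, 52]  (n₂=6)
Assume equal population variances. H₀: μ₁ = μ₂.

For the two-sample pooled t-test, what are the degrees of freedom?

df = n₁ + n₂ − 2 = 6 + 6 − 2 = 10

degrees of freedom = 10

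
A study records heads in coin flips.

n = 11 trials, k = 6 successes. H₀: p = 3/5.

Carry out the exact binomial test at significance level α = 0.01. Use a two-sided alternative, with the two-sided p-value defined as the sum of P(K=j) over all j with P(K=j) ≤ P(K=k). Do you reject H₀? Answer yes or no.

reject H₀: no

Exact binomial: n=11, k=6, p₀=3/5=0.6000
P(X=j) = C(n,j)·p₀^j·(1−p₀)^(n−j); p = Σ P(X=j) over j with P(X=j) ≤ P(X=6)
p-value (two-sided) = 0.76351
At α=0.01: p ≥ α → fail to reject H₀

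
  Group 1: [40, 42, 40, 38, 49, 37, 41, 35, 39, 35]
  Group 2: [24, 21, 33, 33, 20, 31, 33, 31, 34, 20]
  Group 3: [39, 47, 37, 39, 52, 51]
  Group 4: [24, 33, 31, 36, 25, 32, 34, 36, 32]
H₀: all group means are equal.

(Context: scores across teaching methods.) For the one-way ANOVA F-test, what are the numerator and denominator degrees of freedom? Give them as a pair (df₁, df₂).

k = 4 groups, N = 35 total
df = (k−1, N−k) = (4−1, 35−4) = (3, 31)

degrees of freedom = [3, 31]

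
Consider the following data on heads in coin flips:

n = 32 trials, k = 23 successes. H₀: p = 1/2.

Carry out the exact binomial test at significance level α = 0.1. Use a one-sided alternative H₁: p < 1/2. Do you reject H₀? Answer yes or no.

reject H₀: no

Exact binomial: n=32, k=23, p₀=1/2=0.5000
P(X≤23) from Σ C(n,i)·p₀^i·(1−p₀)^(n−i)
p-value (one-sided, H₁ less) = 0.99650
At α=0.1: p ≥ α → fail to reject H₀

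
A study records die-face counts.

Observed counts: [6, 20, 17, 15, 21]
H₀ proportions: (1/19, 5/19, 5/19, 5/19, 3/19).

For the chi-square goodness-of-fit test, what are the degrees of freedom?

degrees of freedom = 4

df = k − 1 = 5 − 1 = 4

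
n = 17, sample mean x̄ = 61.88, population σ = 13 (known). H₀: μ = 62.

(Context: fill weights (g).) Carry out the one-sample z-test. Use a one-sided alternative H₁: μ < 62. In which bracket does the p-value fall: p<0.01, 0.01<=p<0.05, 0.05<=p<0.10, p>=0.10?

p-value bracket: p>=0.10

SE = σ/√n = 13/√17 = 3.1530
z = (x̄−μ₀)/SE = (61.88−62)/3.1530 = -0.0381
p-value (one-sided, H₁ less) = 0.48482
→ bracket: p>=0.10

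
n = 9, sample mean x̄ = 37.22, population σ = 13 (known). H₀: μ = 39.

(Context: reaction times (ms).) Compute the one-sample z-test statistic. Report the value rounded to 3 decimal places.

SE = σ/√n = 13/√9 = 4.3333
z = (x̄−μ₀)/SE = (37.22−39)/4.3333 = -0.4108

test statistic = -0.411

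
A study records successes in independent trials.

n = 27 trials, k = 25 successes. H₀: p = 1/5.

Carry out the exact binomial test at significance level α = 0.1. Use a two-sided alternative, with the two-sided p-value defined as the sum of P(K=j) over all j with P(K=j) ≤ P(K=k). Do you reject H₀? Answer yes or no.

Exact binomial: n=27, k=25, p₀=1/5=0.2000
P(X=j) = C(n,j)·p₀^j·(1−p₀)^(n−j); p = Σ P(X=j) over j with P(X=j) ≤ P(X=25)
p-value (two-sided) = 0.00000
At α=0.1: p < α → reject H₀

reject H₀: yes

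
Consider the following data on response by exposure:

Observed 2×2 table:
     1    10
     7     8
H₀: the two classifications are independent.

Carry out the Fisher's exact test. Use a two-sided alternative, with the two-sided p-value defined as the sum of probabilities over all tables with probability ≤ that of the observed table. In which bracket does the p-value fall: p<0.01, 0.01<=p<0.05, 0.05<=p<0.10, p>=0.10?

p-value bracket: 0.05<=p<0.10

Margins: r₁=11, r₂=15, c₁=8, c₂=18, n=26
p_obs = C(11,1)·C(15,7)/C(26,8); sum pmf over tables with pmf ≤ p_obs
p-value (two-sided) = 0.08375
→ bracket: 0.05<=p<0.10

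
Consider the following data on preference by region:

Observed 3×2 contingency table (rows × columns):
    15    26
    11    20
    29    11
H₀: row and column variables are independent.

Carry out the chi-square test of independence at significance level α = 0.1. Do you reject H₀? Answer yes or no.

reject H₀: yes

Row totals [41, 31, 40], col totals [55, 57], n=112
χ² = (15−20.13)²/20.13 + (26−20.87)²/20.87 + (11−15.22)²/15.22 + (20−15.78)²/15.78 + (29−19.64)²/19.64 + (11−20.36)²/20.36 = 13.6328
df = 2
p-value (upper-tail) = 0.00110
At α=0.1: p < α → reject H₀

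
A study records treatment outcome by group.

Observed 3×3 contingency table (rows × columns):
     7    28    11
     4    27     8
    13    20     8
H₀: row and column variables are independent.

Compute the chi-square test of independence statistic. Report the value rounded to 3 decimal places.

Row totals [46, 39, 41], col totals [24, 75, 27], n=126
χ² = (7−8.76)²/8.76 + (28−27.38)²/27.38 + (11−9.86)²/9.86 + (4−7.43)²/7.43 + (27−23.21)²/23.21 + (8−8.36)²/8.36 + (13−7.81)²/7.81 + (20−24.40)²/24.40 + (8−8.79)²/8.79 = 7.0309
df = 4

test statistic = 7.031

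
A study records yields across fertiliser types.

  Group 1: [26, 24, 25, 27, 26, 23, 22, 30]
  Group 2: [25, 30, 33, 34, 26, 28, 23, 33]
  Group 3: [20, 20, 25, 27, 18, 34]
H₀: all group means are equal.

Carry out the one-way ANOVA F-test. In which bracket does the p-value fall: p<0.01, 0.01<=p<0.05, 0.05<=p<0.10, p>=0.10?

p-value bracket: 0.05<=p<0.10

Group means [25.38, 29.00, 24.00], grand mean 26.318
SSB = Σnᵢ(x̄ᵢ−x̄)² = 96.898; SSW = ΣΣ(x−x̄ᵢ)² = 341.875
MSB = 96.898/2 = 48.4489; MSW = 341.875/19 = 17.9934
F = MSB/MSW = 2.6926
df = (2, 19)
p-value (upper-tail) = 0.09343
→ bracket: 0.05<=p<0.10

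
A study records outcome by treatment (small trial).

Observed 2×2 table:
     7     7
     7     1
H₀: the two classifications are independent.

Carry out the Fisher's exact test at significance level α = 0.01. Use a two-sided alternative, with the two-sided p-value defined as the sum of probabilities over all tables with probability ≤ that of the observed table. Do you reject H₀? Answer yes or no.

reject H₀: no

Margins: r₁=14, r₂=8, c₁=14, c₂=8, n=22
p_obs = C(14,7)·C(8,7)/C(22,14); sum pmf over tables with pmf ≤ p_obs
p-value (two-sided) = 0.16732
At α=0.01: p ≥ α → fail to reject H₀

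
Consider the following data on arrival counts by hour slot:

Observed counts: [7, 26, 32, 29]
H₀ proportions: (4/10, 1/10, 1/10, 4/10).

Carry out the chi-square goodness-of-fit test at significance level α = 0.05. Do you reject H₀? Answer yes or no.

reject H₀: yes

n = 94; E_i = n·p_i = [37.60, 9.40, 9.40, 37.60]
χ² = (7−37.60)²/37.60 + (26−9.40)²/9.40 + (32−9.40)²/9.40 + (29−37.60)²/37.60 = 110.5213
df = 3
p-value (upper-tail) = 0.00000
At α=0.05: p < α → reject H₀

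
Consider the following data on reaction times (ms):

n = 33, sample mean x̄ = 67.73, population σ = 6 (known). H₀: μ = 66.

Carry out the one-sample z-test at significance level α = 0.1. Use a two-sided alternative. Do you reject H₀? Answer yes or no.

reject H₀: yes

SE = σ/√n = 6/√33 = 1.0445
z = (x̄−μ₀)/SE = (67.73−66)/1.0445 = 1.6563
p-value (two-sided) = 0.09765
At α=0.1: p < α → reject H₀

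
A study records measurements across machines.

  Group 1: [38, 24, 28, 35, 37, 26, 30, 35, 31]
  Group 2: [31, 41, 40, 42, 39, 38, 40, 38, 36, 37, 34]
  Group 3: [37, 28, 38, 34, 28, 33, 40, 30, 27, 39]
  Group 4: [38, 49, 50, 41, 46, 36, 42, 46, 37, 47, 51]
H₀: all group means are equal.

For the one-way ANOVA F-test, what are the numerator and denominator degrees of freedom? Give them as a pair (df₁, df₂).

k = 4 groups, N = 41 total
df = (k−1, N−k) = (4−1, 41−4) = (3, 37)

degrees of freedom = [3, 37]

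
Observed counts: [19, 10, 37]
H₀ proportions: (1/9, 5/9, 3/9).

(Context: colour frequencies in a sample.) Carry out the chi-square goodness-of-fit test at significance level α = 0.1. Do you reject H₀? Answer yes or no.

n = 66; E_i = n·p_i = [7.33, 36.67, 22.00]
χ² = (19−7.33)²/7.33 + (10−36.67)²/36.67 + (37−22.00)²/22.00 = 48.1818
df = 2
p-value (upper-tail) = 0.00000
At α=0.1: p < α → reject H₀

reject H₀: yes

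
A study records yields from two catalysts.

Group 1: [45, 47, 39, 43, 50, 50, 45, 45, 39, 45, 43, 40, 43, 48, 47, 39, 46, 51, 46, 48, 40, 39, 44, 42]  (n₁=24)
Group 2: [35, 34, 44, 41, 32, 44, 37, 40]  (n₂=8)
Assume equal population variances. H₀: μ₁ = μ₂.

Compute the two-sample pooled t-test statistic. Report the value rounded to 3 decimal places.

x̄₁=44.333, s₁=3.726, n₁=24
x̄₂=38.375, s₂=4.565, n₂=8
s_p² = [23·3.726² + 7·4.565²]/30 = 15.5069
SE = √(s_p²·(1/24+1/8)) = 1.6076
t = (44.333−38.375)/1.6076 = 3.7063
df = 30

test statistic = 3.706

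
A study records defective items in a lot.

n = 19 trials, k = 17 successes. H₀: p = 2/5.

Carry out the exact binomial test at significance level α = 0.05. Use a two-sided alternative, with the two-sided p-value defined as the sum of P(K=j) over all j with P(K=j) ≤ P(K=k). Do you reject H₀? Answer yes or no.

Exact binomial: n=19, k=17, p₀=2/5=0.4000
P(X=j) = C(n,j)·p₀^j·(1−p₀)^(n−j); p = Σ P(X=j) over j with P(X=j) ≤ P(X=17)
p-value (two-sided) = 0.00001
At α=0.05: p < α → reject H₀

reject H₀: yes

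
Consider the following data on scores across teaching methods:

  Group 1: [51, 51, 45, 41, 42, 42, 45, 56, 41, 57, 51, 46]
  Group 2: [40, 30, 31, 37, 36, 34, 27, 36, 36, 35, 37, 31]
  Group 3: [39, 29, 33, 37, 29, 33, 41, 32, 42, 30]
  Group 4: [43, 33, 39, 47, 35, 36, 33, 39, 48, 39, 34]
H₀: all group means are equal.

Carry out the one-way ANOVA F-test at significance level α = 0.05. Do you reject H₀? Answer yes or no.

Group means [47.33, 34.17, 34.50, 38.73], grand mean 38.867
SSB = Σnᵢ(x̄ᵢ−x̄)² = 1316.185; SSW = ΣΣ(x−x̄ᵢ)² = 1007.015
MSB = 1316.185/3 = 438.7283; MSW = 1007.015/41 = 24.5613
F = MSB/MSW = 17.8626
df = (3, 41)
p-value (upper-tail) = 0.00000
At α=0.05: p < α → reject H₀

reject H₀: yes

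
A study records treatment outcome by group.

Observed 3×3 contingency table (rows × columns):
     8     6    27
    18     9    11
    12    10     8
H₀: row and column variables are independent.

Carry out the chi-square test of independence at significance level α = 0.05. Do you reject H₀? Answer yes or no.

reject H₀: yes

Row totals [41, 38, 30], col totals [38, 25, 46], n=109
χ² = (8−14.29)²/14.29 + (6−9.40)²/9.40 + (27−17.30)²/17.30 + (18−13.25)²/13.25 + (9−8.72)²/8.72 + (11−16.04)²/16.04 + (12−10.46)²/10.46 + (10−6.88)²/6.88 + (8−12.66)²/12.66 = 16.0906
df = 4
p-value (upper-tail) = 0.00290
At α=0.05: p < α → reject H₀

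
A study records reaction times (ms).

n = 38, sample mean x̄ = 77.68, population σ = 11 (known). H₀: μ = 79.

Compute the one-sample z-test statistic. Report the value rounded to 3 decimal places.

SE = σ/√n = 11/√38 = 1.7844
z = (x̄−μ₀)/SE = (77.68−79)/1.7844 = -0.7397

test statistic = -0.740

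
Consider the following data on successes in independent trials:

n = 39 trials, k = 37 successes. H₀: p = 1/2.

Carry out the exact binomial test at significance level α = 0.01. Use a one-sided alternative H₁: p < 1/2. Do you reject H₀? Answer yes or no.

Exact binomial: n=39, k=37, p₀=1/2=0.5000
P(X≤37) from Σ C(n,i)·p₀^i·(1−p₀)^(n−i)
p-value (one-sided, H₁ less) = 1.00000
At α=0.01: p ≥ α → fail to reject H₀

reject H₀: no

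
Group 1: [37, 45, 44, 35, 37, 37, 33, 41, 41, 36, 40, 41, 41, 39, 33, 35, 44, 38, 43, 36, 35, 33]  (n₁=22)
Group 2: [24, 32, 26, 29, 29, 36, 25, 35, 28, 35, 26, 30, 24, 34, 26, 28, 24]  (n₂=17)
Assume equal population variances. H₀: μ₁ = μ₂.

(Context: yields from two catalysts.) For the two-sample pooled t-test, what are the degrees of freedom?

df = n₁ + n₂ − 2 = 22 + 17 − 2 = 37

degrees of freedom = 37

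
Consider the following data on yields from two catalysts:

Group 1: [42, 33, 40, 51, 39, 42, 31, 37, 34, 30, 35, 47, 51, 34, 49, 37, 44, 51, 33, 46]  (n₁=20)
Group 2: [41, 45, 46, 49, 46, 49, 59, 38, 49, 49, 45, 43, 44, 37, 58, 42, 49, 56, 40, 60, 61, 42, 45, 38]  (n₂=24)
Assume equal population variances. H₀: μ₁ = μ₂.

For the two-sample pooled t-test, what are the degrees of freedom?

df = n₁ + n₂ − 2 = 20 + 24 − 2 = 42

degrees of freedom = 42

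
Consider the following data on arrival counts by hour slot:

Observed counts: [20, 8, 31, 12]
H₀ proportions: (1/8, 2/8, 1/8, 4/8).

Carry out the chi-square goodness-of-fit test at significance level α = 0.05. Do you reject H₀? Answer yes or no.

reject H₀: yes

n = 71; E_i = n·p_i = [8.88, 17.75, 8.88, 35.50]
χ² = (20−8.88)²/8.88 + (8−17.75)²/17.75 + (31−8.88)²/8.88 + (12−35.50)²/35.50 = 90.0141
df = 3
p-value (upper-tail) = 0.00000
At α=0.05: p < α → reject H₀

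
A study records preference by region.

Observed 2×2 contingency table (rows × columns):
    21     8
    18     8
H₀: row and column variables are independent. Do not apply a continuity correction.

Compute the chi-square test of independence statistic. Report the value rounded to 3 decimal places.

test statistic = 0.067

Row totals [29, 26], col totals [39, 16], n=55
χ² = (21−20.56)²/20.56 + (8−8.44)²/8.44 + (18−18.44)²/18.44 + (8−7.56)²/7.56 = 0.0673
df = 1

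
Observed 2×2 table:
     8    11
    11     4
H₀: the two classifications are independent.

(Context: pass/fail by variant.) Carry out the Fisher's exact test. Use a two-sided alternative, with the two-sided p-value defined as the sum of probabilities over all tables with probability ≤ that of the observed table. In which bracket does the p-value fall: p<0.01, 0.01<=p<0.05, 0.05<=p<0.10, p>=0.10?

p-value bracket: 0.05<=p<0.10

Margins: r₁=19, r₂=15, c₁=19, c₂=15, n=34
p_obs = C(19,8)·C(15,11)/C(34,19); sum pmf over tables with pmf ≤ p_obs
p-value (two-sided) = 0.09148
→ bracket: 0.05<=p<0.10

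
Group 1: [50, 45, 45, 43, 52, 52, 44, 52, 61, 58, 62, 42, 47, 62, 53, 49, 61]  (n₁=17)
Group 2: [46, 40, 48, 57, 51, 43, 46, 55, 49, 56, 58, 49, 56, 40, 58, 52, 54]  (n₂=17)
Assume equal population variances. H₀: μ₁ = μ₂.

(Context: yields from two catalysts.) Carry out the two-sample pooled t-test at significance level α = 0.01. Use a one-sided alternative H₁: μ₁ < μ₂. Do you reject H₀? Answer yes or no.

x̄₁=51.647, s₁=6.973, n₁=17
x̄₂=50.471, s₂=6.012, n₂=17
s_p² = [16·6.973² + 16·6.012²]/32 = 42.3787
SE = √(s_p²·(1/17+1/17)) = 2.2329
t = (51.647−50.471)/2.2329 = 0.5269
df = 32
p-value (one-sided, H₁ less) = 0.69905
At α=0.01: p ≥ α → fail to reject H₀

reject H₀: no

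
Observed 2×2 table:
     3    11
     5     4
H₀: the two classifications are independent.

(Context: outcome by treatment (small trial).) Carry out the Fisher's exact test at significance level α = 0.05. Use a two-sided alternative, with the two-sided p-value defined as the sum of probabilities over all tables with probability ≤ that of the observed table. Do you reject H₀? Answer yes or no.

reject H₀: no

Margins: r₁=14, r₂=9, c₁=8, c₂=15, n=23
p_obs = C(14,3)·C(9,5)/C(23,8); sum pmf over tables with pmf ≤ p_obs
p-value (two-sided) = 0.17930
At α=0.05: p ≥ α → fail to reject H₀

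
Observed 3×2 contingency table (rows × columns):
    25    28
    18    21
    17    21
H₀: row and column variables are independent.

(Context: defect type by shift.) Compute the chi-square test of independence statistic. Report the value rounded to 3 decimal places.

Row totals [53, 39, 38], col totals [60, 70], n=130
χ² = (25−24.46)²/24.46 + (28−28.54)²/28.54 + (18−18.00)²/18.00 + (21−21.00)²/21.00 + (17−17.54)²/17.54 + (21−20.46)²/20.46 = 0.0527
df = 2

test statistic = 0.053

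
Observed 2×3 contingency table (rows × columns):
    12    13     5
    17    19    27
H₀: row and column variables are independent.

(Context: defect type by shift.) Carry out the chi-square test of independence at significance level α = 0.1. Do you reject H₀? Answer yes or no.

reject H₀: yes

Row totals [30, 63], col totals [29, 32, 32], n=93
χ² = (12−9.35)²/9.35 + (13−10.32)²/10.32 + (5−10.32)²/10.32 + (17−19.65)²/19.65 + (19−21.68)²/21.68 + (27−21.68)²/21.68 = 6.1806
df = 2
p-value (upper-tail) = 0.04549
At α=0.1: p < α → reject H₀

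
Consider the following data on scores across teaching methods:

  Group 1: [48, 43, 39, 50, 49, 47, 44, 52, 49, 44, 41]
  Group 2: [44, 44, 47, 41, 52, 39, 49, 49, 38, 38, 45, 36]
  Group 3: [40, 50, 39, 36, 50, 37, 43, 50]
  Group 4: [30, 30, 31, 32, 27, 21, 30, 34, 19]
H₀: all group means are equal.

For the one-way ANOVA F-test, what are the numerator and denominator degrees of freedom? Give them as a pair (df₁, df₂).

degrees of freedom = [3, 36]

k = 4 groups, N = 40 total
df = (k−1, N−k) = (4−1, 40−4) = (3, 36)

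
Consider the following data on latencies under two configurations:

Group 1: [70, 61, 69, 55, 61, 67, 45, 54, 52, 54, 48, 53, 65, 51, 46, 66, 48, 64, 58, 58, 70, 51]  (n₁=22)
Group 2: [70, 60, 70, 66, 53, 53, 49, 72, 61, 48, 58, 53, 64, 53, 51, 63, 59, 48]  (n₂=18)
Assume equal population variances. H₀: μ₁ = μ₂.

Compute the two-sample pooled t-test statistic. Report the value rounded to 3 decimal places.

test statistic = -0.333

x̄₁=57.545, s₁=8.064, n₁=22
x̄₂=58.389, s₂=7.860, n₂=18
s_p² = [21·8.064² + 17·7.860²]/38 = 63.5719
SE = √(s_p²·(1/22+1/18)) = 2.5340
t = (57.545−58.389)/2.5340 = -0.3328
df = 38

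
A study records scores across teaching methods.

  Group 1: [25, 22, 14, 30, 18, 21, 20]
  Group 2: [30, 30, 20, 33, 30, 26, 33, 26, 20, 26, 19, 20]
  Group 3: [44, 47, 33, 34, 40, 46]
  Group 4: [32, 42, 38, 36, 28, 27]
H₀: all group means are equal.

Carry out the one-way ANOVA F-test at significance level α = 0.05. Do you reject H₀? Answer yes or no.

reject H₀: yes

Group means [21.43, 26.08, 40.67, 33.83], grand mean 29.355
SSB = Σnᵢ(x̄ᵢ−x̄)² = 1456.299; SSW = ΣΣ(x−x̄ᵢ)² = 814.798
MSB = 1456.299/3 = 485.4331; MSW = 814.798/27 = 30.1777
F = MSB/MSW = 16.0858
df = (3, 27)
p-value (upper-tail) = 0.00000
At α=0.05: p < α → reject H₀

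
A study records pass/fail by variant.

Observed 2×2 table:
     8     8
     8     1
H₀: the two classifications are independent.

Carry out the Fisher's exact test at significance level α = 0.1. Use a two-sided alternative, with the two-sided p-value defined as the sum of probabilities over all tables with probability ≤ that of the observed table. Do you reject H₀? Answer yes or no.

Margins: r₁=16, r₂=9, c₁=16, c₂=9, n=25
p_obs = C(16,8)·C(9,8)/C(25,16); sum pmf over tables with pmf ≤ p_obs
p-value (two-sided) = 0.08751
At α=0.1: p < α → reject H₀

reject H₀: yes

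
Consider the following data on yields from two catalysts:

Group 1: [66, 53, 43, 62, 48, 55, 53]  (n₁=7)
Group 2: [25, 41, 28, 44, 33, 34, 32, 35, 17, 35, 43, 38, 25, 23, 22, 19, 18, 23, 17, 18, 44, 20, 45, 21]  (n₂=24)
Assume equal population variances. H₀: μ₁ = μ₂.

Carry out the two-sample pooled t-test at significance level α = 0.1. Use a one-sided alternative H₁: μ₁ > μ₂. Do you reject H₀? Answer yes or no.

x̄₁=54.286, s₁=7.825, n₁=7
x̄₂=29.167, s₂=9.730, n₂=24
s_p² = [6·7.825² + 23·9.730²]/29 = 87.7504
SE = √(s_p²·(1/7+1/24)) = 4.0239
t = (54.286−29.167)/4.0239 = 6.2424
df = 29
p-value (one-sided, H₁ greater) = 0.00000
At α=0.1: p < α → reject H₀

reject H₀: yes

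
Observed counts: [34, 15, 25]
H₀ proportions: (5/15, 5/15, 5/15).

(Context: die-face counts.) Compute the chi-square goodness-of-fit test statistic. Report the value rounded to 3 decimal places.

test statistic = 7.324

n = 74; E_i = n·p_i = [24.67, 24.67, 24.67]
χ² = (34−24.67)²/24.67 + (15−24.67)²/24.67 + (25−24.67)²/24.67 = 7.3243
df = 2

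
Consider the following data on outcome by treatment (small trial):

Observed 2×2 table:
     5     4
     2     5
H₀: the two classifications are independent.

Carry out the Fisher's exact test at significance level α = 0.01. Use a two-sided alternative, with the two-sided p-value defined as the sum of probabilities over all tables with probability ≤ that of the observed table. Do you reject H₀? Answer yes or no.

Margins: r₁=9, r₂=7, c₁=7, c₂=9, n=16
p_obs = C(9,5)·C(7,2)/C(16,7); sum pmf over tables with pmf ≤ p_obs
p-value (two-sided) = 0.35752
At α=0.01: p ≥ α → fail to reject H₀

reject H₀: no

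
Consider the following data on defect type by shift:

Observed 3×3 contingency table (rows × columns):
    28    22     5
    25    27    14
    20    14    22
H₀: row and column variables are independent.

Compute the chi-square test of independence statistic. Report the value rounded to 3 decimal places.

test statistic = 15.526

Row totals [55, 66, 56], col totals [73, 63, 41], n=177
χ² = (28−22.68)²/22.68 + (22−19.58)²/19.58 + (5−12.74)²/12.74 + (25−27.22)²/27.22 + (27−23.49)²/23.49 + (14−15.29)²/15.29 + (20−23.10)²/23.10 + (14−19.93)²/19.93 + (22−12.97)²/12.97 = 15.5263
df = 4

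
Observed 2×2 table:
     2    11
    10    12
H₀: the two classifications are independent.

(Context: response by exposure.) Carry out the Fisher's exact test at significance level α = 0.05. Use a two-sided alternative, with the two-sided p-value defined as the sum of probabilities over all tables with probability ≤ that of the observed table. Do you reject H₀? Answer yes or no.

Margins: r₁=13, r₂=22, c₁=12, c₂=23, n=35
p_obs = C(13,2)·C(22,10)/C(35,12); sum pmf over tables with pmf ≤ p_obs
p-value (two-sided) = 0.13905
At α=0.05: p ≥ α → fail to reject H₀

reject H₀: no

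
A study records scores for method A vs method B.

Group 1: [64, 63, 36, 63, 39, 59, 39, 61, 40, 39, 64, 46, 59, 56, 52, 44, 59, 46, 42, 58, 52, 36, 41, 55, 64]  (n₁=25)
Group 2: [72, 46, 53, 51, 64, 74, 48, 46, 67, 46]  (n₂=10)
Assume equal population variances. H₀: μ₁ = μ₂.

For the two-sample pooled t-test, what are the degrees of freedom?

degrees of freedom = 33

df = n₁ + n₂ − 2 = 25 + 10 − 2 = 33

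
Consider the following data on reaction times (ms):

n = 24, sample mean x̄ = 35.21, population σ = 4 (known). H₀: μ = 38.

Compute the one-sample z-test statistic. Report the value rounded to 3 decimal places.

test statistic = -3.417

SE = σ/√n = 4/√24 = 0.8165
z = (x̄−μ₀)/SE = (35.21−38)/0.8165 = -3.4170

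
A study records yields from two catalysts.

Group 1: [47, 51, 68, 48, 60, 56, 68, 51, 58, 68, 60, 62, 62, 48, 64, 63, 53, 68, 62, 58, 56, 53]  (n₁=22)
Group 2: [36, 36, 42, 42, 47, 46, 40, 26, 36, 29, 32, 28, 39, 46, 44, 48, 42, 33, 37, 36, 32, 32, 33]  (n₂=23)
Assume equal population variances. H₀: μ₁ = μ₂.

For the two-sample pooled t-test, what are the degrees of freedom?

df = n₁ + n₂ − 2 = 22 + 23 − 2 = 43

degrees of freedom = 43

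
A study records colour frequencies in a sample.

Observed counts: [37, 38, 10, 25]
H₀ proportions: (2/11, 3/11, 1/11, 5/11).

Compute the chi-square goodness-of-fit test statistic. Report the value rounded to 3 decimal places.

n = 110; E_i = n·p_i = [20.00, 30.00, 10.00, 50.00]
χ² = (37−20.00)²/20.00 + (38−30.00)²/30.00 + (10−10.00)²/10.00 + (25−50.00)²/50.00 = 29.0833
df = 3

test statistic = 29.083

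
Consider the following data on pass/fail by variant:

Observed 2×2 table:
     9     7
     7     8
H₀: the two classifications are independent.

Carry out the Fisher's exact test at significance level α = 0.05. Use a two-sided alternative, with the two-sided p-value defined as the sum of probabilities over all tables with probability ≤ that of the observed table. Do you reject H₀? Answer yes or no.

reject H₀: no

Margins: r₁=16, r₂=15, c₁=16, c₂=15, n=31
p_obs = C(16,9)·C(15,7)/C(31,16); sum pmf over tables with pmf ≤ p_obs
p-value (two-sided) = 0.72443
At α=0.05: p ≥ α → fail to reject H₀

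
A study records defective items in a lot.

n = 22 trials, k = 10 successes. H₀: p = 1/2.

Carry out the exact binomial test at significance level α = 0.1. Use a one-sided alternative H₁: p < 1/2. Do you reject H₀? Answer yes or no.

Exact binomial: n=22, k=10, p₀=1/2=0.5000
P(X≤10) from Σ C(n,i)·p₀^i·(1−p₀)^(n−i)
p-value (one-sided, H₁ less) = 0.41591
At α=0.1: p ≥ α → fail to reject H₀

reject H₀: no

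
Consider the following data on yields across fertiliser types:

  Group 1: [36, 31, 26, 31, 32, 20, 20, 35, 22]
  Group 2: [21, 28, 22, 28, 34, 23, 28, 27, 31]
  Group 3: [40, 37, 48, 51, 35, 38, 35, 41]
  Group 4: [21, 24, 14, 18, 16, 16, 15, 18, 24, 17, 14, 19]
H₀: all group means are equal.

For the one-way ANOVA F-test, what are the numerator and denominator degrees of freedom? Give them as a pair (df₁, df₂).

degrees of freedom = [3, 34]

k = 4 groups, N = 38 total
df = (k−1, N−k) = (4−1, 38−4) = (3, 34)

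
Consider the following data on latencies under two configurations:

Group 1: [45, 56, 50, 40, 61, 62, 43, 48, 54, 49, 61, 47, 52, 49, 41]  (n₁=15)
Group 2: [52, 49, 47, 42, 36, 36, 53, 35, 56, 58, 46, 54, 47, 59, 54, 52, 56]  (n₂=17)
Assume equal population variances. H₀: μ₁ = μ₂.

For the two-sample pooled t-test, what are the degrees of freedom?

df = n₁ + n₂ − 2 = 15 + 17 − 2 = 30

degrees of freedom = 30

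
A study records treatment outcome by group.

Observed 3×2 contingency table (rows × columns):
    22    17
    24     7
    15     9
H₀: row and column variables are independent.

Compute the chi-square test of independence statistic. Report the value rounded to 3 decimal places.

test statistic = 3.427

Row totals [39, 31, 24], col totals [61, 33], n=94
χ² = (22−25.31)²/25.31 + (17−13.69)²/13.69 + (24−20.12)²/20.12 + (7−10.88)²/10.88 + (15−15.57)²/15.57 + (9−8.43)²/8.43 = 3.4273
df = 2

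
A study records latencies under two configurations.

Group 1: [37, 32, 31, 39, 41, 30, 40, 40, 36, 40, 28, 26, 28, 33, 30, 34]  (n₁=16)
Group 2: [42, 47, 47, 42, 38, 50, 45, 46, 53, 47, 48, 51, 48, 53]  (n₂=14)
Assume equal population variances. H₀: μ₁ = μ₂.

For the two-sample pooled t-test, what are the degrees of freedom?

degrees of freedom = 28

df = n₁ + n₂ − 2 = 16 + 14 − 2 = 28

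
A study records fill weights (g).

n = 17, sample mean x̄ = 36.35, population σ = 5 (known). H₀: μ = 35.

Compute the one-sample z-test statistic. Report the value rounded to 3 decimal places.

SE = σ/√n = 5/√17 = 1.2127
z = (x̄−μ₀)/SE = (36.35−35)/1.2127 = 1.1132

test statistic = 1.113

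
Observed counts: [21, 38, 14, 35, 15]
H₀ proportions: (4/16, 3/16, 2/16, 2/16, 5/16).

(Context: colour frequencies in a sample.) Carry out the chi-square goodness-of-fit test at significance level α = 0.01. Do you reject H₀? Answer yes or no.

n = 123; E_i = n·p_i = [30.75, 23.06, 15.38, 15.38, 38.44]
χ² = (21−30.75)²/30.75 + (38−23.06)²/23.06 + (14−15.38)²/15.38 + (35−15.38)²/15.38 + (15−38.44)²/38.44 = 52.2304
df = 4
p-value (upper-tail) = 0.00000
At α=0.01: p < α → reject H₀

reject H₀: yes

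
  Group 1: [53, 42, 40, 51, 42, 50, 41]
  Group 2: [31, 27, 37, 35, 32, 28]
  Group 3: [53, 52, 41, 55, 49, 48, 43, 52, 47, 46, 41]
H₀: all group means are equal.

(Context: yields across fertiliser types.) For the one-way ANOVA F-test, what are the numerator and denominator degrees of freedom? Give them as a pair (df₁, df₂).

degrees of freedom = [2, 21]

k = 3 groups, N = 24 total
df = (k−1, N−k) = (3−1, 24−3) = (2, 21)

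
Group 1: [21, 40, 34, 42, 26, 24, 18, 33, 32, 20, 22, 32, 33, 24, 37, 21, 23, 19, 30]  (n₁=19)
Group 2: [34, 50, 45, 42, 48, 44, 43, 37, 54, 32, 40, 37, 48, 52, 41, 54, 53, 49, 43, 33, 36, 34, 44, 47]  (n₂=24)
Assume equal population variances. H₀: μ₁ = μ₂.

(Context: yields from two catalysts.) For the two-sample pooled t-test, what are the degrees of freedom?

df = n₁ + n₂ − 2 = 19 + 24 − 2 = 41

degrees of freedom = 41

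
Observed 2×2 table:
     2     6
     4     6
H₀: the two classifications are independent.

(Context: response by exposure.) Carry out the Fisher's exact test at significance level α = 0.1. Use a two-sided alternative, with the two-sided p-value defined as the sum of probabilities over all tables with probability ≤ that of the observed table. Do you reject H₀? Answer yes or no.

reject H₀: no

Margins: r₁=8, r₂=10, c₁=6, c₂=12, n=18
p_obs = C(8,2)·C(10,4)/C(18,6); sum pmf over tables with pmf ≤ p_obs
p-value (two-sided) = 0.63801
At α=0.1: p ≥ α → fail to reject H₀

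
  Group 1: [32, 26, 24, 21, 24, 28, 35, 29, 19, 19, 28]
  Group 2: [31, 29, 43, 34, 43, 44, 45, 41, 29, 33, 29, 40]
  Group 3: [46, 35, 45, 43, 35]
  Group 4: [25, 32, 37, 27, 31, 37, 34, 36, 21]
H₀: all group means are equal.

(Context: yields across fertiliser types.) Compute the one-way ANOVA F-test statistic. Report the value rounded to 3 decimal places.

Group means [25.91, 36.75, 40.80, 31.11], grand mean 32.703
SSB = Σnᵢ(x̄ᵢ−x̄)² = 1054.882; SSW = ΣΣ(x−x̄ᵢ)² = 1102.848
MSB = 1054.882/3 = 351.6272; MSW = 1102.848/33 = 33.4196
F = MSB/MSW = 10.5216
df = (3, 33)

test statistic = 10.522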